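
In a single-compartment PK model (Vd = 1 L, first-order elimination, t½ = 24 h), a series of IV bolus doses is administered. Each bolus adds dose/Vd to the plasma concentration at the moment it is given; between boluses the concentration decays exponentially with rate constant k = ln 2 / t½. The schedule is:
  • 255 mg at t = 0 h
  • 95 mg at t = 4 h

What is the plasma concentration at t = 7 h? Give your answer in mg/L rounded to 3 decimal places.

k = ln 2 / 24 = 0.02888 per h
Dose 1 (255 mg at t=0 h): 255·exp(−0.02888·7) = 208.324 mg/L
Dose 2 (95 mg at t=4 h): 95·exp(−0.02888·3) = 87.115 mg/L
C(7) = 208.324 + 87.115 = 295.440 mg/L

295.440 mg/L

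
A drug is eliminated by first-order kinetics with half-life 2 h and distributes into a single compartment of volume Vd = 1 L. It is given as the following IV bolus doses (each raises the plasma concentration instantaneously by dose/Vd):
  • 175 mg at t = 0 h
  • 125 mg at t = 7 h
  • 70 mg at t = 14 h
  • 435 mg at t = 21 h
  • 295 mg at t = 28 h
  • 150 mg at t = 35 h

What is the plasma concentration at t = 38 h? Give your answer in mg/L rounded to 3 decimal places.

k = ln 2 / 2 = 0.34657 per h
Dose 1 (175 mg at t=0 h): 175·exp(−0.34657·38) = 0.000 mg/L
Dose 2 (125 mg at t=7 h): 125·exp(−0.34657·31) = 0.003 mg/L
Dose 3 (70 mg at t=14 h): 70·exp(−0.34657·24) = 0.017 mg/L
Dose 4 (435 mg at t=21 h): 435·exp(−0.34657·17) = 1.202 mg/L
Dose 5 (295 mg at t=28 h): 295·exp(−0.34657·10) = 9.219 mg/L
Dose 6 (150 mg at t=35 h): 150·exp(−0.34657·3) = 53.033 mg/L
C(38) = 0.000 + 0.003 + 0.017 + 1.202 + 9.219 + 53.033 = 63.473 mg/L

63.473 mg/L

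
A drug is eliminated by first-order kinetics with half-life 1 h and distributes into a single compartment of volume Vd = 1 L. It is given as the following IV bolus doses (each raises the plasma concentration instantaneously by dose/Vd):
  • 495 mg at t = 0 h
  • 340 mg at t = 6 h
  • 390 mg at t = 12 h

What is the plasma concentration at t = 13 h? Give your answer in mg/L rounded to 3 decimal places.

k = ln 2 / 1 = 0.69315 per h
Dose 1 (495 mg at t=0 h): 495·exp(−0.69315·13) = 0.060 mg/L
Dose 2 (340 mg at t=6 h): 340·exp(−0.69315·7) = 2.656 mg/L
Dose 3 (390 mg at t=12 h): 390·exp(−0.69315·1) = 195.000 mg/L
C(13) = 0.060 + 2.656 + 195.000 = 197.717 mg/L

197.717 mg/L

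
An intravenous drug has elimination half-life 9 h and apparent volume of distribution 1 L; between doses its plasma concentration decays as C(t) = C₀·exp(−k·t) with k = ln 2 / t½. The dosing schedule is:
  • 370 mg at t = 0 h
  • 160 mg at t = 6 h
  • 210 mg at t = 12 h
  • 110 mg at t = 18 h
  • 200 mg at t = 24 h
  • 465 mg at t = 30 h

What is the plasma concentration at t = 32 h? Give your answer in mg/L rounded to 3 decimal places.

642.121 mg/L

k = ln 2 / 9 = 0.07702 per h
Dose 1 (370 mg at t=0 h): 370·exp(−0.07702·32) = 31.468 mg/L
Dose 2 (160 mg at t=6 h): 160·exp(−0.07702·26) = 21.601 mg/L
Dose 3 (210 mg at t=12 h): 210·exp(−0.07702·20) = 45.005 mg/L
Dose 4 (110 mg at t=18 h): 110·exp(−0.07702·14) = 37.422 mg/L
Dose 5 (200 mg at t=24 h): 200·exp(−0.07702·8) = 108.006 mg/L
Dose 6 (465 mg at t=30 h): 465·exp(−0.07702·2) = 398.618 mg/L
C(32) = 31.468 + 21.601 + 45.005 + 37.422 + 108.006 + 398.618 = 642.121 mg/L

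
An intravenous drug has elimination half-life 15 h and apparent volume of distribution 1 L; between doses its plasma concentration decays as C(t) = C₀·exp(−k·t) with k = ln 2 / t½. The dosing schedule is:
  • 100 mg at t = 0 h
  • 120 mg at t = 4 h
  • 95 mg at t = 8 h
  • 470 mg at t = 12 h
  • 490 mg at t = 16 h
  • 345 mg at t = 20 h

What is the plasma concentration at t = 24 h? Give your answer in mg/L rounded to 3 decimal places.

1021.255 mg/L

k = ln 2 / 15 = 0.04621 per h
Dose 1 (100 mg at t=0 h): 100·exp(−0.04621·24) = 32.988 mg/L
Dose 2 (120 mg at t=4 h): 120·exp(−0.04621·20) = 47.622 mg/L
Dose 3 (95 mg at t=8 h): 95·exp(−0.04621·16) = 45.355 mg/L
Dose 4 (470 mg at t=12 h): 470·exp(−0.04621·12) = 269.944 mg/L
Dose 5 (490 mg at t=16 h): 490·exp(−0.04621·8) = 338.569 mg/L
Dose 6 (345 mg at t=20 h): 345·exp(−0.04621·4) = 286.777 mg/L
C(24) = 32.988 + 47.622 + 45.355 + 269.944 + 338.569 + 286.777 = 1021.255 mg/L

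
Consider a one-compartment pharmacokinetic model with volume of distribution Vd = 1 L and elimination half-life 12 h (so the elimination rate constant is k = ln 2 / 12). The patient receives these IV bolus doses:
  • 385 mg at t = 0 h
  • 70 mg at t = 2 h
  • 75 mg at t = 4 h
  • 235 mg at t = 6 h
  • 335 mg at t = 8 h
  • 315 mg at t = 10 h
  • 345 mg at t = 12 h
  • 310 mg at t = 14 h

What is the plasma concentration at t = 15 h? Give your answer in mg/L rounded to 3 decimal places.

k = ln 2 / 12 = 0.05776 per h
Dose 1 (385 mg at t=0 h): 385·exp(−0.05776·15) = 161.873 mg/L
Dose 2 (70 mg at t=2 h): 70·exp(−0.05776·13) = 33.036 mg/L
Dose 3 (75 mg at t=4 h): 75·exp(−0.05776·11) = 39.730 mg/L
Dose 4 (235 mg at t=6 h): 235·exp(−0.05776·9) = 139.732 mg/L
Dose 5 (335 mg at t=8 h): 335·exp(−0.05776·7) = 223.586 mg/L
Dose 6 (315 mg at t=10 h): 315·exp(−0.05776·5) = 235.983 mg/L
Dose 7 (345 mg at t=12 h): 345·exp(−0.05776·3) = 290.109 mg/L
Dose 8 (310 mg at t=14 h): 310·exp(−0.05776·1) = 292.601 mg/L
C(15) = 161.873 + 33.036 + 39.730 + 139.732 + 223.586 + 235.983 + 290.109 + 292.601 = 1416.649 mg/L

1416.649 mg/L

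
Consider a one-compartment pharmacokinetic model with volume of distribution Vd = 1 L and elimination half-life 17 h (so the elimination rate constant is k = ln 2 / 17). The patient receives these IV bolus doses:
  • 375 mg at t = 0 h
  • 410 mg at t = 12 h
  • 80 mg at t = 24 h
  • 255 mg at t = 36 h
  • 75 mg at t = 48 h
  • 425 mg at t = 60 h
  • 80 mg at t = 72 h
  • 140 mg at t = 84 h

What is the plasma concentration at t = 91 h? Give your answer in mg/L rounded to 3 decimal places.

332.997 mg/L

k = ln 2 / 17 = 0.04077 per h
Dose 1 (375 mg at t=0 h): 375·exp(−0.04077·91) = 9.176 mg/L
Dose 2 (410 mg at t=12 h): 410·exp(−0.04077·79) = 16.364 mg/L
Dose 3 (80 mg at t=24 h): 80·exp(−0.04077·67) = 5.208 mg/L
Dose 4 (255 mg at t=36 h): 255·exp(−0.04077·55) = 27.078 mg/L
Dose 5 (75 mg at t=48 h): 75·exp(−0.04077·43) = 12.991 mg/L
Dose 6 (425 mg at t=60 h): 425·exp(−0.04077·31) = 120.075 mg/L
Dose 7 (80 mg at t=72 h): 80·exp(−0.04077·19) = 36.868 mg/L
Dose 8 (140 mg at t=84 h): 140·exp(−0.04077·7) = 105.238 mg/L
C(91) = 9.176 + 16.364 + 5.208 + 27.078 + 12.991 + 120.075 + 36.868 + 105.238 = 332.997 mg/L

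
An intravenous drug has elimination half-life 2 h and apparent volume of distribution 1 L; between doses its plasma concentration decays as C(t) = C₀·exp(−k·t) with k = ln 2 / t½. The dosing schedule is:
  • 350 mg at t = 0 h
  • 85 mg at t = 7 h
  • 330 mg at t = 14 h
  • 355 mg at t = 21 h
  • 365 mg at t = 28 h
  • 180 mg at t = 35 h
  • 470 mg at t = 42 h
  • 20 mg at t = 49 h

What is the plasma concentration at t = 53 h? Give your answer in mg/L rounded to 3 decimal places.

k = ln 2 / 2 = 0.34657 per h
Dose 1 (350 mg at t=0 h): 350·exp(−0.34657·53) = 0.000 mg/L
Dose 2 (85 mg at t=7 h): 85·exp(−0.34657·46) = 0.000 mg/L
Dose 3 (330 mg at t=14 h): 330·exp(−0.34657·39) = 0.000 mg/L
Dose 4 (355 mg at t=21 h): 355·exp(−0.34657·32) = 0.005 mg/L
Dose 5 (365 mg at t=28 h): 365·exp(−0.34657·25) = 0.063 mg/L
Dose 6 (180 mg at t=35 h): 180·exp(−0.34657·18) = 0.352 mg/L
Dose 7 (470 mg at t=42 h): 470·exp(−0.34657·11) = 10.386 mg/L
Dose 8 (20 mg at t=49 h): 20·exp(−0.34657·4) = 5.000 mg/L
C(53) = 0.000 + 0.000 + 0.000 + 0.005 + 0.063 + 0.352 + 10.386 + 5.000 = 15.806 mg/L

15.806 mg/L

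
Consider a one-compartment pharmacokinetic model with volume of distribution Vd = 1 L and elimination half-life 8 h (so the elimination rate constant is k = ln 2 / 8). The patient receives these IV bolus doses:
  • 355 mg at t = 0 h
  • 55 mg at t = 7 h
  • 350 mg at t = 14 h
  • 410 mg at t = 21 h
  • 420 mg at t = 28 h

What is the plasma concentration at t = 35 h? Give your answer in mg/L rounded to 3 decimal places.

429.607 mg/L

k = ln 2 / 8 = 0.08664 per h
Dose 1 (355 mg at t=0 h): 355·exp(−0.08664·35) = 17.109 mg/L
Dose 2 (55 mg at t=7 h): 55·exp(−0.08664·28) = 4.861 mg/L
Dose 3 (350 mg at t=14 h): 350·exp(−0.08664·21) = 56.737 mg/L
Dose 4 (410 mg at t=21 h): 410·exp(−0.08664·14) = 121.894 mg/L
Dose 5 (420 mg at t=28 h): 420·exp(−0.08664·7) = 229.007 mg/L
C(35) = 17.109 + 4.861 + 56.737 + 121.894 + 229.007 = 429.607 mg/L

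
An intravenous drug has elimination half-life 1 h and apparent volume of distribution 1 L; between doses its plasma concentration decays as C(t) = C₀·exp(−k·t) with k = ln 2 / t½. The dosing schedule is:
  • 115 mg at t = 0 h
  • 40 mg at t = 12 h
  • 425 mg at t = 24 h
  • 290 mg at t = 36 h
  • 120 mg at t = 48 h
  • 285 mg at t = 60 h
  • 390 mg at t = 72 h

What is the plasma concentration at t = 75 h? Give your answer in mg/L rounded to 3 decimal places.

48.759 mg/L

k = ln 2 / 1 = 0.69315 per h
Dose 1 (115 mg at t=0 h): 115·exp(−0.69315·75) = 0.000 mg/L
Dose 2 (40 mg at t=12 h): 40·exp(−0.69315·63) = 0.000 mg/L
Dose 3 (425 mg at t=24 h): 425·exp(−0.69315·51) = 0.000 mg/L
Dose 4 (290 mg at t=36 h): 290·exp(−0.69315·39) = 0.000 mg/L
Dose 5 (120 mg at t=48 h): 120·exp(−0.69315·27) = 0.000 mg/L
Dose 6 (285 mg at t=60 h): 285·exp(−0.69315·15) = 0.009 mg/L
Dose 7 (390 mg at t=72 h): 390·exp(−0.69315·3) = 48.750 mg/L
C(75) = 0.000 + 0.000 + 0.000 + 0.000 + 0.000 + 0.009 + 48.750 = 48.759 mg/L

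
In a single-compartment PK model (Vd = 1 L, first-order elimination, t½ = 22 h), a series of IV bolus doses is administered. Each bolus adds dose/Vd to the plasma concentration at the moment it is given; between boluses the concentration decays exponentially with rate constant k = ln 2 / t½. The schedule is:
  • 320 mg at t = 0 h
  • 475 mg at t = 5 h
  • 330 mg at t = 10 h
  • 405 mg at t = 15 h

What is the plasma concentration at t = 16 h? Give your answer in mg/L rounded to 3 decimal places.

k = ln 2 / 22 = 0.03151 per h
Dose 1 (320 mg at t=0 h): 320·exp(−0.03151·16) = 193.294 mg/L
Dose 2 (475 mg at t=5 h): 475·exp(−0.03151·11) = 335.876 mg/L
Dose 3 (330 mg at t=10 h): 330·exp(−0.03151·6) = 273.159 mg/L
Dose 4 (405 mg at t=15 h): 405·exp(−0.03151·1) = 392.439 mg/L
C(16) = 193.294 + 335.876 + 273.159 + 392.439 = 1194.767 mg/L

1194.767 mg/L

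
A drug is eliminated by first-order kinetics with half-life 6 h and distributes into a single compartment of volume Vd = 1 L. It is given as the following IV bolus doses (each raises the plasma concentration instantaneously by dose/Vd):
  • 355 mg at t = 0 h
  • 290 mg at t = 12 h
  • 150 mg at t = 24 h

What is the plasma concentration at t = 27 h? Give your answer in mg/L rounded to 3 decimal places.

173.020 mg/L

k = ln 2 / 6 = 0.11552 per h
Dose 1 (355 mg at t=0 h): 355·exp(−0.11552·27) = 15.689 mg/L
Dose 2 (290 mg at t=12 h): 290·exp(−0.11552·15) = 51.265 mg/L
Dose 3 (150 mg at t=24 h): 150·exp(−0.11552·3) = 106.066 mg/L
C(27) = 15.689 + 51.265 + 106.066 = 173.020 mg/L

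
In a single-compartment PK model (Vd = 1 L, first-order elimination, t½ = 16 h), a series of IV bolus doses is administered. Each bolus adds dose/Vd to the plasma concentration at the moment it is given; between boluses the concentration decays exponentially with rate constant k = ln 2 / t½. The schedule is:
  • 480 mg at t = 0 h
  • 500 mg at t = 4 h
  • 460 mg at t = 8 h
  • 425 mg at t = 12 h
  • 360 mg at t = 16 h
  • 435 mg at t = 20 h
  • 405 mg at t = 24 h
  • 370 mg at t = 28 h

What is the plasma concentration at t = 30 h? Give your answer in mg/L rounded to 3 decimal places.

k = ln 2 / 16 = 0.04332 per h
Dose 1 (480 mg at t=0 h): 480·exp(−0.04332·30) = 130.861 mg/L
Dose 2 (500 mg at t=4 h): 500·exp(−0.04332·26) = 162.105 mg/L
Dose 3 (460 mg at t=8 h): 460·exp(−0.04332·22) = 177.354 mg/L
Dose 4 (425 mg at t=12 h): 425·exp(−0.04332·18) = 194.863 mg/L
Dose 5 (360 mg at t=16 h): 360·exp(−0.04332·14) = 196.291 mg/L
Dose 6 (435 mg at t=20 h): 435·exp(−0.04332·10) = 282.063 mg/L
Dose 7 (405 mg at t=24 h): 405·exp(−0.04332·6) = 312.298 mg/L
Dose 8 (370 mg at t=28 h): 370·exp(−0.04332·2) = 339.291 mg/L
C(30) = 130.861 + 162.105 + 177.354 + 194.863 + 196.291 + 282.063 + 312.298 + 339.291 = 1795.127 mg/L

1795.127 mg/L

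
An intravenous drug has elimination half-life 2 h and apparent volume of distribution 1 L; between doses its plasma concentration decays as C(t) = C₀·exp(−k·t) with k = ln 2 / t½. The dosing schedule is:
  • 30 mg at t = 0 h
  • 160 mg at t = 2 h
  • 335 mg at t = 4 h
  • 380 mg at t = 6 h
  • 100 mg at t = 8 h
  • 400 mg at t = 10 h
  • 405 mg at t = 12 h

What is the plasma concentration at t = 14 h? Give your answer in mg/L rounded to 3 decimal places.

351.953 mg/L

k = ln 2 / 2 = 0.34657 per h
Dose 1 (30 mg at t=0 h): 30·exp(−0.34657·14) = 0.234 mg/L
Dose 2 (160 mg at t=2 h): 160·exp(−0.34657·12) = 2.500 mg/L
Dose 3 (335 mg at t=4 h): 335·exp(−0.34657·10) = 10.469 mg/L
Dose 4 (380 mg at t=6 h): 380·exp(−0.34657·8) = 23.750 mg/L
Dose 5 (100 mg at t=8 h): 100·exp(−0.34657·6) = 12.500 mg/L
Dose 6 (400 mg at t=10 h): 400·exp(−0.34657·4) = 100.000 mg/L
Dose 7 (405 mg at t=12 h): 405·exp(−0.34657·2) = 202.500 mg/L
C(14) = 0.234 + 2.500 + 10.469 + 23.750 + 12.500 + 100.000 + 202.500 = 351.953 mg/L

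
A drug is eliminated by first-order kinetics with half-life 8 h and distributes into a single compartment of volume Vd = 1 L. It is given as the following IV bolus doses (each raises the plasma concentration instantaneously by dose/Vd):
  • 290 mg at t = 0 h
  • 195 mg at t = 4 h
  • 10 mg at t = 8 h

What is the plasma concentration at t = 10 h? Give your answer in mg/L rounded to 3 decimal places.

246.287 mg/L

k = ln 2 / 8 = 0.08664 per h
Dose 1 (290 mg at t=0 h): 290·exp(−0.08664·10) = 121.930 mg/L
Dose 2 (195 mg at t=4 h): 195·exp(−0.08664·6) = 115.948 mg/L
Dose 3 (10 mg at t=8 h): 10·exp(−0.08664·2) = 8.409 mg/L
C(10) = 121.930 + 115.948 + 8.409 = 246.287 mg/L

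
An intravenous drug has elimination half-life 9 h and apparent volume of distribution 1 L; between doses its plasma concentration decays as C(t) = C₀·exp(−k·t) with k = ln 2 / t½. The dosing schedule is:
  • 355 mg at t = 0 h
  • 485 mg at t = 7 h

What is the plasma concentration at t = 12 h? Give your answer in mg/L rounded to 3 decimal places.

k = ln 2 / 9 = 0.07702 per h
Dose 1 (355 mg at t=0 h): 355·exp(−0.07702·12) = 140.882 mg/L
Dose 2 (485 mg at t=7 h): 485·exp(−0.07702·5) = 329.992 mg/L
C(12) = 140.882 + 329.992 = 470.873 mg/L

470.873 mg/L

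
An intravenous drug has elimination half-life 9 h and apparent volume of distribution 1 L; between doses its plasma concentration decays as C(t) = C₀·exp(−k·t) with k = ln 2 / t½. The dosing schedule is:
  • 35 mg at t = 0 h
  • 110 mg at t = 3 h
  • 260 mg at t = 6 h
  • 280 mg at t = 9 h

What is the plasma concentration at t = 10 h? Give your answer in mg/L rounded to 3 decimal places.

530.672 mg/L

k = ln 2 / 9 = 0.07702 per h
Dose 1 (35 mg at t=0 h): 35·exp(−0.07702·10) = 16.203 mg/L
Dose 2 (110 mg at t=3 h): 110·exp(−0.07702·7) = 64.159 mg/L
Dose 3 (260 mg at t=6 h): 260·exp(−0.07702·4) = 191.065 mg/L
Dose 4 (280 mg at t=9 h): 280·exp(−0.07702·1) = 259.245 mg/L
C(10) = 16.203 + 64.159 + 191.065 + 259.245 = 530.672 mg/L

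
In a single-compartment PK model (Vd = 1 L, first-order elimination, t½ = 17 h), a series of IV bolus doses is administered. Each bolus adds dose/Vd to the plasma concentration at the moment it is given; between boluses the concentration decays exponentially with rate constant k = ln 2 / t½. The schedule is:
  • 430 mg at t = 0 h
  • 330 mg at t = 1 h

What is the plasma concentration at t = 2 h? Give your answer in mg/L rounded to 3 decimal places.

k = ln 2 / 17 = 0.04077 per h
Dose 1 (430 mg at t=0 h): 430·exp(−0.04077·2) = 396.327 mg/L
Dose 2 (330 mg at t=1 h): 330·exp(−0.04077·1) = 316.815 mg/L
C(2) = 396.327 + 316.815 = 713.142 mg/L

713.142 mg/L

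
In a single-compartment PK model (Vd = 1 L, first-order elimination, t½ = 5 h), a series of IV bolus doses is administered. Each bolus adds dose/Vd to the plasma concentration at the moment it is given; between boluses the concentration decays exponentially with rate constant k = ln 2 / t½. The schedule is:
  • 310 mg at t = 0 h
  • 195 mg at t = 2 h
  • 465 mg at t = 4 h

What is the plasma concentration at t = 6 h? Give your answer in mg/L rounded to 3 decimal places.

k = ln 2 / 5 = 0.13863 per h
Dose 1 (310 mg at t=0 h): 310·exp(−0.13863·6) = 134.935 mg/L
Dose 2 (195 mg at t=2 h): 195·exp(−0.13863·4) = 111.998 mg/L
Dose 3 (465 mg at t=4 h): 465·exp(−0.13863·2) = 352.404 mg/L
C(6) = 134.935 + 111.998 + 352.404 = 599.338 mg/L

599.338 mg/L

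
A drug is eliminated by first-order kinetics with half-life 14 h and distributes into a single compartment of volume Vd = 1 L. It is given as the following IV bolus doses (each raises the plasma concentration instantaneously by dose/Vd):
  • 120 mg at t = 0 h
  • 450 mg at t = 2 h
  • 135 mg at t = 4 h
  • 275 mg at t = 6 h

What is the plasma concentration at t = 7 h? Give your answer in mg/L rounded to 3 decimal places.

k = ln 2 / 14 = 0.04951 per h
Dose 1 (120 mg at t=0 h): 120·exp(−0.04951·7) = 84.853 mg/L
Dose 2 (450 mg at t=2 h): 450·exp(−0.04951·5) = 351.319 mg/L
Dose 3 (135 mg at t=4 h): 135·exp(−0.04951·3) = 116.366 mg/L
Dose 4 (275 mg at t=6 h): 275·exp(−0.04951·1) = 261.716 mg/L
C(7) = 84.853 + 351.319 + 116.366 + 261.716 = 814.254 mg/L

814.254 mg/L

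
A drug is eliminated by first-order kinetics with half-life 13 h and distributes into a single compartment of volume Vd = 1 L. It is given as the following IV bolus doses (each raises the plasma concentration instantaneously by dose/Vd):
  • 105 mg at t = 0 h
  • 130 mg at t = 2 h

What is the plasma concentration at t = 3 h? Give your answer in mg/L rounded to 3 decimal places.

212.729 mg/L

k = ln 2 / 13 = 0.05332 per h
Dose 1 (105 mg at t=0 h): 105·exp(−0.05332·3) = 89.479 mg/L
Dose 2 (130 mg at t=2 h): 130·exp(−0.05332·1) = 123.250 mg/L
C(3) = 89.479 + 123.250 = 212.729 mg/L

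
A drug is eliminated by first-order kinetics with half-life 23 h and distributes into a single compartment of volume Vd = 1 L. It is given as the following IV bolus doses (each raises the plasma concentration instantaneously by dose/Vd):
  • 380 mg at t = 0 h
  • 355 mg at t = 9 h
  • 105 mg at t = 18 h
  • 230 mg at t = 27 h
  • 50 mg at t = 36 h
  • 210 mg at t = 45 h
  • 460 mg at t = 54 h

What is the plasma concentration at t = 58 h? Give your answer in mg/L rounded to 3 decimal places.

844.519 mg/L

k = ln 2 / 23 = 0.03014 per h
Dose 1 (380 mg at t=0 h): 380·exp(−0.03014·58) = 66.171 mg/L
Dose 2 (355 mg at t=9 h): 355·exp(−0.03014·49) = 81.078 mg/L
Dose 3 (105 mg at t=18 h): 105·exp(−0.03014·40) = 31.453 mg/L
Dose 4 (230 mg at t=27 h): 230·exp(−0.03014·31) = 90.363 mg/L
Dose 5 (50 mg at t=36 h): 50·exp(−0.03014·22) = 25.765 mg/L
Dose 6 (210 mg at t=45 h): 210·exp(−0.03014·13) = 141.929 mg/L
Dose 7 (460 mg at t=54 h): 460·exp(−0.03014·4) = 407.760 mg/L
C(58) = 66.171 + 81.078 + 31.453 + 90.363 + 25.765 + 141.929 + 407.760 = 844.519 mg/L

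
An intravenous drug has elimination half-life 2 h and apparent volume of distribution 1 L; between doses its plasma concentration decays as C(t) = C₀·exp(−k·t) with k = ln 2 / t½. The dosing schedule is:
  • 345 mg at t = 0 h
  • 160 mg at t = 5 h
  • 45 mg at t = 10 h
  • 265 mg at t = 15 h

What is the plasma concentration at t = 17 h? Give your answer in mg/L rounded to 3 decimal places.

139.930 mg/L

k = ln 2 / 2 = 0.34657 per h
Dose 1 (345 mg at t=0 h): 345·exp(−0.34657·17) = 0.953 mg/L
Dose 2 (160 mg at t=5 h): 160·exp(−0.34657·12) = 2.500 mg/L
Dose 3 (45 mg at t=10 h): 45·exp(−0.34657·7) = 3.977 mg/L
Dose 4 (265 mg at t=15 h): 265·exp(−0.34657·2) = 132.500 mg/L
C(17) = 0.953 + 2.500 + 3.977 + 132.500 = 139.930 mg/L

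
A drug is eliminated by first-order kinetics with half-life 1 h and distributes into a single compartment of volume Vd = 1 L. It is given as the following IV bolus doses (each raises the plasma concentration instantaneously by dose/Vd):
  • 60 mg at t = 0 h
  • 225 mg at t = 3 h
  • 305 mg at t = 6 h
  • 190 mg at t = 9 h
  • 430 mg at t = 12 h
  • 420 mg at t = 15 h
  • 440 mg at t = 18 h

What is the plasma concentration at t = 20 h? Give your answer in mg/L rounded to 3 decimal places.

k = ln 2 / 1 = 0.69315 per h
Dose 1 (60 mg at t=0 h): 60·exp(−0.69315·20) = 0.000 mg/L
Dose 2 (225 mg at t=3 h): 225·exp(−0.69315·17) = 0.002 mg/L
Dose 3 (305 mg at t=6 h): 305·exp(−0.69315·14) = 0.019 mg/L
Dose 4 (190 mg at t=9 h): 190·exp(−0.69315·11) = 0.093 mg/L
Dose 5 (430 mg at t=12 h): 430·exp(−0.69315·8) = 1.680 mg/L
Dose 6 (420 mg at t=15 h): 420·exp(−0.69315·5) = 13.125 mg/L
Dose 7 (440 mg at t=18 h): 440·exp(−0.69315·2) = 110.000 mg/L
C(20) = 0.000 + 0.002 + 0.019 + 0.093 + 1.680 + 13.125 + 110.000 = 124.918 mg/L

124.918 mg/L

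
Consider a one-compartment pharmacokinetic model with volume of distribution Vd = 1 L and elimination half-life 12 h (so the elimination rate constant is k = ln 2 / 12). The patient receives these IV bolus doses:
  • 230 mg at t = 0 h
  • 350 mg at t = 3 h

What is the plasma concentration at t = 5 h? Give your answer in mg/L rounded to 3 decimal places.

k = ln 2 / 12 = 0.05776 per h
Dose 1 (230 mg at t=0 h): 230·exp(−0.05776·5) = 172.305 mg/L
Dose 2 (350 mg at t=3 h): 350·exp(−0.05776·2) = 311.815 mg/L
C(5) = 172.305 + 311.815 = 484.120 mg/L

484.120 mg/L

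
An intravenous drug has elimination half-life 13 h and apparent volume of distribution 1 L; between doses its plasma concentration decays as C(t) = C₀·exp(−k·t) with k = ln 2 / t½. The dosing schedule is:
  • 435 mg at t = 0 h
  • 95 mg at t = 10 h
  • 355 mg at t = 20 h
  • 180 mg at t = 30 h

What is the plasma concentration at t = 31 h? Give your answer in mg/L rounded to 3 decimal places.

482.435 mg/L

k = ln 2 / 13 = 0.05332 per h
Dose 1 (435 mg at t=0 h): 435·exp(−0.05332·31) = 83.301 mg/L
Dose 2 (95 mg at t=10 h): 95·exp(−0.05332·21) = 31.006 mg/L
Dose 3 (355 mg at t=20 h): 355·exp(−0.05332·11) = 197.474 mg/L
Dose 4 (180 mg at t=30 h): 180·exp(−0.05332·1) = 170.654 mg/L
C(31) = 83.301 + 31.006 + 197.474 + 170.654 = 482.435 mg/L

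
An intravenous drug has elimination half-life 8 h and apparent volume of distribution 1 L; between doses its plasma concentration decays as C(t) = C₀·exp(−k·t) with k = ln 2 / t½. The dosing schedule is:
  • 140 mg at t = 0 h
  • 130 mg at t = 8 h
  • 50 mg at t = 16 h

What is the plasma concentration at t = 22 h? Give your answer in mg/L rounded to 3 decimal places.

k = ln 2 / 8 = 0.08664 per h
Dose 1 (140 mg at t=0 h): 140·exp(−0.08664·22) = 20.811 mg/L
Dose 2 (130 mg at t=8 h): 130·exp(−0.08664·14) = 38.649 mg/L
Dose 3 (50 mg at t=16 h): 50·exp(−0.08664·6) = 29.730 mg/L
C(22) = 20.811 + 38.649 + 29.730 = 89.191 mg/L

89.191 mg/L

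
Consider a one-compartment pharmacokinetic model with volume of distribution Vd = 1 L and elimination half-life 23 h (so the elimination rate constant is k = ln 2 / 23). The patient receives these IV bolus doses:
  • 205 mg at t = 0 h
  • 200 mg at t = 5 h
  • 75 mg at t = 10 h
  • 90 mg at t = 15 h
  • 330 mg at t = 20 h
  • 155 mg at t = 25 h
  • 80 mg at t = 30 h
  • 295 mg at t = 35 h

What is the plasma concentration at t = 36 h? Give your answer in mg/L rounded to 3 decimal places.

897.932 mg/L

k = ln 2 / 23 = 0.03014 per h
Dose 1 (205 mg at t=0 h): 205·exp(−0.03014·36) = 69.275 mg/L
Dose 2 (200 mg at t=5 h): 200·exp(−0.03014·31) = 78.577 mg/L
Dose 3 (75 mg at t=10 h): 75·exp(−0.03014·26) = 34.258 mg/L
Dose 4 (90 mg at t=15 h): 90·exp(−0.03014·21) = 47.796 mg/L
Dose 5 (330 mg at t=20 h): 330·exp(−0.03014·16) = 203.752 mg/L
Dose 6 (155 mg at t=25 h): 155·exp(−0.03014·11) = 111.266 mg/L
Dose 7 (80 mg at t=30 h): 80·exp(−0.03014·6) = 66.767 mg/L
Dose 8 (295 mg at t=35 h): 295·exp(−0.03014·1) = 286.242 mg/L
C(36) = 69.275 + 78.577 + 34.258 + 47.796 + 203.752 + 111.266 + 66.767 + 286.242 = 897.932 mg/L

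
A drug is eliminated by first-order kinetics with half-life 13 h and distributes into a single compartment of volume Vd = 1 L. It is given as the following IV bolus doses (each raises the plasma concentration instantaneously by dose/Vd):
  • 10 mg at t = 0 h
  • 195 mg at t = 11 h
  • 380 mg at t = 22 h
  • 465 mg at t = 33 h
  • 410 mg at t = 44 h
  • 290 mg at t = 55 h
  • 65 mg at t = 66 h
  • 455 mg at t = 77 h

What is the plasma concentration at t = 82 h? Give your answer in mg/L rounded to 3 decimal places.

553.169 mg/L

k = ln 2 / 13 = 0.05332 per h
Dose 1 (10 mg at t=0 h): 10·exp(−0.05332·82) = 0.126 mg/L
Dose 2 (195 mg at t=11 h): 195·exp(−0.05332·71) = 4.425 mg/L
Dose 3 (380 mg at t=22 h): 380·exp(−0.05332·60) = 15.503 mg/L
Dose 4 (465 mg at t=33 h): 465·exp(−0.05332·49) = 34.104 mg/L
Dose 5 (410 mg at t=44 h): 410·exp(−0.05332·38) = 54.057 mg/L
Dose 6 (290 mg at t=55 h): 290·exp(−0.05332·27) = 68.736 mg/L
Dose 7 (65 mg at t=66 h): 65·exp(−0.05332·16) = 27.696 mg/L
Dose 8 (455 mg at t=77 h): 455·exp(−0.05332·5) = 348.522 mg/L
C(82) = 0.126 + 4.425 + 15.503 + 34.104 + 54.057 + 68.736 + 27.696 + 348.522 = 553.169 mg/L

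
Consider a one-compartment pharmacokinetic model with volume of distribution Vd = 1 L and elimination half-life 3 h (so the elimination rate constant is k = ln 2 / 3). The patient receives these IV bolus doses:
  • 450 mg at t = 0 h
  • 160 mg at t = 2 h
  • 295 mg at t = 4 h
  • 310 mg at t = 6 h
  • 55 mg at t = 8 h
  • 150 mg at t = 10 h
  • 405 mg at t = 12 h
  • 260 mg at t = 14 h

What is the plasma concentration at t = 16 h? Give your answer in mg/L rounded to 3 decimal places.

437.330 mg/L

k = ln 2 / 3 = 0.23105 per h
Dose 1 (450 mg at t=0 h): 450·exp(−0.23105·16) = 11.161 mg/L
Dose 2 (160 mg at t=2 h): 160·exp(−0.23105·14) = 6.300 mg/L
Dose 3 (295 mg at t=4 h): 295·exp(−0.23105·12) = 18.438 mg/L
Dose 4 (310 mg at t=6 h): 310·exp(−0.23105·10) = 30.756 mg/L
Dose 5 (55 mg at t=8 h): 55·exp(−0.23105·8) = 8.662 mg/L
Dose 6 (150 mg at t=10 h): 150·exp(−0.23105·6) = 37.500 mg/L
Dose 7 (405 mg at t=12 h): 405·exp(−0.23105·4) = 160.724 mg/L
Dose 8 (260 mg at t=14 h): 260·exp(−0.23105·2) = 163.790 mg/L
C(16) = 11.161 + 6.300 + 18.438 + 30.756 + 8.662 + 37.500 + 160.724 + 163.790 = 437.330 mg/L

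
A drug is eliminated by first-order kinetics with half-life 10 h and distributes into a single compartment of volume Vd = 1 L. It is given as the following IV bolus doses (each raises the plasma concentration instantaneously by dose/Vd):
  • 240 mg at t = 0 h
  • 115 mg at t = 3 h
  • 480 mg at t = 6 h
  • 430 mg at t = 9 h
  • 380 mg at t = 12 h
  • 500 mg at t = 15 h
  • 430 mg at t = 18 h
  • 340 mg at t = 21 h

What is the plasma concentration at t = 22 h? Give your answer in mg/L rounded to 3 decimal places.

1556.918 mg/L

k = ln 2 / 10 = 0.06931 per h
Dose 1 (240 mg at t=0 h): 240·exp(−0.06931·22) = 52.233 mg/L
Dose 2 (115 mg at t=3 h): 115·exp(−0.06931·19) = 30.813 mg/L
Dose 3 (480 mg at t=6 h): 480·exp(−0.06931·16) = 158.341 mg/L
Dose 4 (430 mg at t=9 h): 430·exp(−0.06931·13) = 174.634 mg/L
Dose 5 (380 mg at t=12 h): 380·exp(−0.06931·10) = 190.000 mg/L
Dose 6 (500 mg at t=15 h): 500·exp(−0.06931·7) = 307.786 mg/L
Dose 7 (430 mg at t=18 h): 430·exp(−0.06931·4) = 325.879 mg/L
Dose 8 (340 mg at t=21 h): 340·exp(−0.06931·1) = 317.231 mg/L
C(22) = 52.233 + 30.813 + 158.341 + 174.634 + 190.000 + 307.786 + 325.879 + 317.231 = 1556.918 mg/L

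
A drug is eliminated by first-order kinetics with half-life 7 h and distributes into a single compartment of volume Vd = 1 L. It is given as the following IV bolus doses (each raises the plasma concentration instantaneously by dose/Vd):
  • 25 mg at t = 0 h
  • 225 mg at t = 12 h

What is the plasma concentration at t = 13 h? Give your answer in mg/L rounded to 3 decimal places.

k = ln 2 / 7 = 0.09902 per h
Dose 1 (25 mg at t=0 h): 25·exp(−0.09902·13) = 6.901 mg/L
Dose 2 (225 mg at t=12 h): 225·exp(−0.09902·1) = 203.788 mg/L
C(13) = 6.901 + 203.788 = 210.688 mg/L

210.688 mg/L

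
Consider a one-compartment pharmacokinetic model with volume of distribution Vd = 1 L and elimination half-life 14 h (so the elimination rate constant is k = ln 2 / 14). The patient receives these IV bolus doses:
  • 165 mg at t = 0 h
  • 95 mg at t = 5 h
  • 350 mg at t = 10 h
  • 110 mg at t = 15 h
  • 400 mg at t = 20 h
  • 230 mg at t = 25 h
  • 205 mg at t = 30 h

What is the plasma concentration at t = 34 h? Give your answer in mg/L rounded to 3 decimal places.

718.325 mg/L

k = ln 2 / 14 = 0.04951 per h
Dose 1 (165 mg at t=0 h): 165·exp(−0.04951·34) = 30.649 mg/L
Dose 2 (95 mg at t=5 h): 95·exp(−0.04951·29) = 22.603 mg/L
Dose 3 (350 mg at t=10 h): 350·exp(−0.04951·24) = 106.664 mg/L
Dose 4 (110 mg at t=15 h): 110·exp(−0.04951·19) = 42.939 mg/L
Dose 5 (400 mg at t=20 h): 400·exp(−0.04951·14) = 200.000 mg/L
Dose 6 (230 mg at t=25 h): 230·exp(−0.04951·9) = 147.302 mg/L
Dose 7 (205 mg at t=30 h): 205·exp(−0.04951·4) = 168.169 mg/L
C(34) = 30.649 + 22.603 + 106.664 + 42.939 + 200.000 + 147.302 + 168.169 = 718.325 mg/L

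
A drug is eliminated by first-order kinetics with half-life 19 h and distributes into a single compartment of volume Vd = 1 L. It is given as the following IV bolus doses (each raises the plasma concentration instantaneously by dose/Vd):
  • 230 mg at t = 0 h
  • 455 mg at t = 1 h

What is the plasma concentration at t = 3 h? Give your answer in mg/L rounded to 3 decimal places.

629.140 mg/L

k = ln 2 / 19 = 0.03648 per h
Dose 1 (230 mg at t=0 h): 230·exp(−0.03648·3) = 206.156 mg/L
Dose 2 (455 mg at t=1 h): 455·exp(−0.03648·2) = 422.984 mg/L
C(3) = 206.156 + 422.984 = 629.140 mg/L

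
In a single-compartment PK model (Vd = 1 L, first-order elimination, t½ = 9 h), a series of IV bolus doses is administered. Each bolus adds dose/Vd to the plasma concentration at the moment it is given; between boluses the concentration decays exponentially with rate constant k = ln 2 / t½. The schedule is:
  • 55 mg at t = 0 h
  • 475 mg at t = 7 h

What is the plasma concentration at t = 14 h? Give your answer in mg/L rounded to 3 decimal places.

k = ln 2 / 9 = 0.07702 per h
Dose 1 (55 mg at t=0 h): 55·exp(−0.07702·14) = 18.711 mg/L
Dose 2 (475 mg at t=7 h): 475·exp(−0.07702·7) = 277.051 mg/L
C(14) = 18.711 + 277.051 = 295.762 mg/L

295.762 mg/L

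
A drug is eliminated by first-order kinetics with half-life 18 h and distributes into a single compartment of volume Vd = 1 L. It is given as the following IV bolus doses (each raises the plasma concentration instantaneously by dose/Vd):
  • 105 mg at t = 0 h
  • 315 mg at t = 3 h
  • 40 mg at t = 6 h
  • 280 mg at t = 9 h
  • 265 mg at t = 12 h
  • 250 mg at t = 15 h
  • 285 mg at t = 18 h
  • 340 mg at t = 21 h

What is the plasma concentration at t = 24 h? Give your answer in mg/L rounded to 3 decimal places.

k = ln 2 / 18 = 0.03851 per h
Dose 1 (105 mg at t=0 h): 105·exp(−0.03851·24) = 41.669 mg/L
Dose 2 (315 mg at t=3 h): 315·exp(−0.03851·21) = 140.317 mg/L
Dose 3 (40 mg at t=6 h): 40·exp(−0.03851·18) = 20.000 mg/L
Dose 4 (280 mg at t=9 h): 280·exp(−0.03851·15) = 157.145 mg/L
Dose 5 (265 mg at t=12 h): 265·exp(−0.03851·12) = 166.940 mg/L
Dose 6 (250 mg at t=15 h): 250·exp(−0.03851·9) = 176.777 mg/L
Dose 7 (285 mg at t=18 h): 285·exp(−0.03851·6) = 226.205 mg/L
Dose 8 (340 mg at t=21 h): 340·exp(−0.03851·3) = 302.906 mg/L
C(24) = 41.669 + 140.317 + 20.000 + 157.145 + 166.940 + 176.777 + 226.205 + 302.906 = 1231.957 mg/L

1231.957 mg/L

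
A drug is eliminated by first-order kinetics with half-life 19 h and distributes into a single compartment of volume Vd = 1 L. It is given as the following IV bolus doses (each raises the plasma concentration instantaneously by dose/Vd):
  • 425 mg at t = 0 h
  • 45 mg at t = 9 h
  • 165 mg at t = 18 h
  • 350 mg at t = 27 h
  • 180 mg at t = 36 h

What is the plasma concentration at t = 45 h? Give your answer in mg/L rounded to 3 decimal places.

k = ln 2 / 19 = 0.03648 per h
Dose 1 (425 mg at t=0 h): 425·exp(−0.03648·45) = 82.304 mg/L
Dose 2 (45 mg at t=9 h): 45·exp(−0.03648·36) = 12.102 mg/L
Dose 3 (165 mg at t=18 h): 165·exp(−0.03648·27) = 61.618 mg/L
Dose 4 (350 mg at t=27 h): 350·exp(−0.03648·18) = 181.502 mg/L
Dose 5 (180 mg at t=36 h): 180·exp(−0.03648·9) = 129.622 mg/L
C(45) = 82.304 + 12.102 + 61.618 + 181.502 + 129.622 = 467.148 mg/L

467.148 mg/L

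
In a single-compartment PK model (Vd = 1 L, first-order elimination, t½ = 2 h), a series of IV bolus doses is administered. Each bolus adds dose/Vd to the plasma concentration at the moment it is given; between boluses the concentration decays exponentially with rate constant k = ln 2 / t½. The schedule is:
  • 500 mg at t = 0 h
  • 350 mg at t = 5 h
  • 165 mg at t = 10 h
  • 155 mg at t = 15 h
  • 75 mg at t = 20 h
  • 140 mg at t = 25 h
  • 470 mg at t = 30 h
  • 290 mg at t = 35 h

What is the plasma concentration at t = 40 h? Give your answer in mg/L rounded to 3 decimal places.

66.834 mg/L

k = ln 2 / 2 = 0.34657 per h
Dose 1 (500 mg at t=0 h): 500·exp(−0.34657·40) = 0.000 mg/L
Dose 2 (350 mg at t=5 h): 350·exp(−0.34657·35) = 0.002 mg/L
Dose 3 (165 mg at t=10 h): 165·exp(−0.34657·30) = 0.005 mg/L
Dose 4 (155 mg at t=15 h): 155·exp(−0.34657·25) = 0.027 mg/L
Dose 5 (75 mg at t=20 h): 75·exp(−0.34657·20) = 0.073 mg/L
Dose 6 (140 mg at t=25 h): 140·exp(−0.34657·15) = 0.773 mg/L
Dose 7 (470 mg at t=30 h): 470·exp(−0.34657·10) = 14.688 mg/L
Dose 8 (290 mg at t=35 h): 290·exp(−0.34657·5) = 51.265 mg/L
C(40) = 0.000 + 0.002 + 0.005 + 0.027 + 0.073 + 0.773 + 14.688 + 51.265 = 66.834 mg/L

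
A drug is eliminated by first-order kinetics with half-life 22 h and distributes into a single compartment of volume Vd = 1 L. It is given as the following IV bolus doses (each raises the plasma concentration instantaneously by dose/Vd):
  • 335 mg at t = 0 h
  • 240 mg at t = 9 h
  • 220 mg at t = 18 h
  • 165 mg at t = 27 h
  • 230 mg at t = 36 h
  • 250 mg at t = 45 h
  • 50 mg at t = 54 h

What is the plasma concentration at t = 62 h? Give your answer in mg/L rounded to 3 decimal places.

k = ln 2 / 22 = 0.03151 per h
Dose 1 (335 mg at t=0 h): 335·exp(−0.03151·62) = 47.499 mg/L
Dose 2 (240 mg at t=9 h): 240·exp(−0.03151·53) = 45.186 mg/L
Dose 3 (220 mg at t=18 h): 220·exp(−0.03151·44) = 55.000 mg/L
Dose 4 (165 mg at t=27 h): 165·exp(−0.03151·35) = 54.774 mg/L
Dose 5 (230 mg at t=36 h): 230·exp(−0.03151·26) = 101.383 mg/L
Dose 6 (250 mg at t=45 h): 250·exp(−0.03151·17) = 146.327 mg/L
Dose 7 (50 mg at t=54 h): 50·exp(−0.03151·8) = 38.860 mg/L
C(62) = 47.499 + 45.186 + 55.000 + 54.774 + 101.383 + 146.327 + 38.860 = 489.030 mg/L

489.030 mg/L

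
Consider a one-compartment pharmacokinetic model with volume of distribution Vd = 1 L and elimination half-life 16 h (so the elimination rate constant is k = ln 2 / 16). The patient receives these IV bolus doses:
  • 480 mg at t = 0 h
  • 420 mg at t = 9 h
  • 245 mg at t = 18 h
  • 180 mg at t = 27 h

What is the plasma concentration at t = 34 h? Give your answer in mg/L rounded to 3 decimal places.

507.652 mg/L

k = ln 2 / 16 = 0.04332 per h
Dose 1 (480 mg at t=0 h): 480·exp(−0.04332·34) = 110.040 mg/L
Dose 2 (420 mg at t=9 h): 420·exp(−0.04332·25) = 142.197 mg/L
Dose 3 (245 mg at t=18 h): 245·exp(−0.04332·16) = 122.500 mg/L
Dose 4 (180 mg at t=27 h): 180·exp(−0.04332·7) = 132.914 mg/L
C(34) = 110.040 + 142.197 + 122.500 + 132.914 = 507.652 mg/L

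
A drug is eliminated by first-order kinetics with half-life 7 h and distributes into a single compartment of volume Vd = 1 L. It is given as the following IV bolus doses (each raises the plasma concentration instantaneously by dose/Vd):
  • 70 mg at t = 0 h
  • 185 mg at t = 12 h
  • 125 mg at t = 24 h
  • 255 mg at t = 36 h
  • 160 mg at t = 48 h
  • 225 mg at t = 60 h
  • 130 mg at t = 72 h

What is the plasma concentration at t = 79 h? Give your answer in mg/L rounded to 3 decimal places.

k = ln 2 / 7 = 0.09902 per h
Dose 1 (70 mg at t=0 h): 70·exp(−0.09902·79) = 0.028 mg/L
Dose 2 (185 mg at t=12 h): 185·exp(−0.09902·67) = 0.243 mg/L
Dose 3 (125 mg at t=24 h): 125·exp(−0.09902·55) = 0.539 mg/L
Dose 4 (255 mg at t=36 h): 255·exp(−0.09902·43) = 3.609 mg/L
Dose 5 (160 mg at t=48 h): 160·exp(−0.09902·31) = 7.430 mg/L
Dose 6 (225 mg at t=60 h): 225·exp(−0.09902·19) = 34.285 mg/L
Dose 7 (130 mg at t=72 h): 130·exp(−0.09902·7) = 65.000 mg/L
C(79) = 0.028 + 0.243 + 0.539 + 3.609 + 7.430 + 34.285 + 65.000 = 111.134 mg/L

111.134 mg/L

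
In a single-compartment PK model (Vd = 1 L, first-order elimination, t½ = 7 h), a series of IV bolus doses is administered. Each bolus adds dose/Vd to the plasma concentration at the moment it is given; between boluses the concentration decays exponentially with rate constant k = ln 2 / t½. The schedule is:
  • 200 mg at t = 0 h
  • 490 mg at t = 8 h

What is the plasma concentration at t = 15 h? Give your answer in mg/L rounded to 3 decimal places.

k = ln 2 / 7 = 0.09902 per h
Dose 1 (200 mg at t=0 h): 200·exp(−0.09902·15) = 45.286 mg/L
Dose 2 (490 mg at t=8 h): 490·exp(−0.09902·7) = 245.000 mg/L
C(15) = 45.286 + 245.000 = 290.286 mg/L

290.286 mg/L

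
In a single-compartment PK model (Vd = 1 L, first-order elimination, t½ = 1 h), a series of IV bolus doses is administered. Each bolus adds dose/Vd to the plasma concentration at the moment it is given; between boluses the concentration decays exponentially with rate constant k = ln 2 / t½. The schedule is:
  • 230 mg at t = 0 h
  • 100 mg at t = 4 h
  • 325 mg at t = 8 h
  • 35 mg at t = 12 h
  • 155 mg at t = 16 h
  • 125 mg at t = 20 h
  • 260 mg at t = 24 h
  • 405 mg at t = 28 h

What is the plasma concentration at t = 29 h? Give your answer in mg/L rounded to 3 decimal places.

k = ln 2 / 1 = 0.69315 per h
Dose 1 (230 mg at t=0 h): 230·exp(−0.69315·29) = 0.000 mg/L
Dose 2 (100 mg at t=4 h): 100·exp(−0.69315·25) = 0.000 mg/L
Dose 3 (325 mg at t=8 h): 325·exp(−0.69315·21) = 0.000 mg/L
Dose 4 (35 mg at t=12 h): 35·exp(−0.69315·17) = 0.000 mg/L
Dose 5 (155 mg at t=16 h): 155·exp(−0.69315·13) = 0.019 mg/L
Dose 6 (125 mg at t=20 h): 125·exp(−0.69315·9) = 0.244 mg/L
Dose 7 (260 mg at t=24 h): 260·exp(−0.69315·5) = 8.125 mg/L
Dose 8 (405 mg at t=28 h): 405·exp(−0.69315·1) = 202.500 mg/L
C(29) = 0.000 + 0.000 + 0.000 + 0.000 + 0.019 + 0.244 + 8.125 + 202.500 = 210.888 mg/L

210.888 mg/L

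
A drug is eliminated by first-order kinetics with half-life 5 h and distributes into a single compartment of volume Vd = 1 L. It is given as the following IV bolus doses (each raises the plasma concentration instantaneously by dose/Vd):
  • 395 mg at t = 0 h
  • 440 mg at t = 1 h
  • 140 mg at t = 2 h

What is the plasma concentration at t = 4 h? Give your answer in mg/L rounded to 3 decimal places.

k = ln 2 / 5 = 0.13863 per h
Dose 1 (395 mg at t=0 h): 395·exp(−0.13863·4) = 226.868 mg/L
Dose 2 (440 mg at t=1 h): 440·exp(−0.13863·3) = 290.292 mg/L
Dose 3 (140 mg at t=2 h): 140·exp(−0.13863·2) = 106.100 mg/L
C(4) = 226.868 + 290.292 + 106.100 = 623.260 mg/L

623.260 mg/L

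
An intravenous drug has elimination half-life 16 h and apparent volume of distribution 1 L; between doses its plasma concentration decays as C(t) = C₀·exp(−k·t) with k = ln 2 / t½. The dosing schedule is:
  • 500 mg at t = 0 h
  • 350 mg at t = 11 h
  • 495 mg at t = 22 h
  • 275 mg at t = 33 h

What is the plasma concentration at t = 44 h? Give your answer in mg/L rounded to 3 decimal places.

k = ln 2 / 16 = 0.04332 per h
Dose 1 (500 mg at t=0 h): 500·exp(−0.04332·44) = 74.325 mg/L
Dose 2 (350 mg at t=11 h): 350·exp(−0.04332·33) = 83.790 mg/L
Dose 3 (495 mg at t=22 h): 495·exp(−0.04332·22) = 190.849 mg/L
Dose 4 (275 mg at t=33 h): 275·exp(−0.04332·11) = 170.755 mg/L
C(44) = 74.325 + 83.790 + 190.849 + 170.755 = 519.720 mg/L

519.720 mg/L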